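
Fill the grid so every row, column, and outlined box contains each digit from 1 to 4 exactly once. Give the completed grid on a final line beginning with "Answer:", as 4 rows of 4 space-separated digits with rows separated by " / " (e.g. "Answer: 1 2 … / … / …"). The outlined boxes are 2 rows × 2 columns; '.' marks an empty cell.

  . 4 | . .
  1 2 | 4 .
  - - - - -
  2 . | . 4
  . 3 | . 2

Step 1. [r1c3∈{1,2,3}] row 1 places 2 nowhere but r1c3. So r1c3=2.
Step 2. [r4c3∈{1}] only 1 remains possible at r4c3 ⇒ r4c3=1.
Step 3. [r1c1∈{3}] r1c1 has the single candidate 3 ⇒ r1c1=3.
Step 4. [r4c1∈{4}] r4c1 is down to just 4 ⇒ r4c1=4.
Step 5. [r3c3∈{3}] r3c3's peers cover all but 3 ⇒ r3c3=3.
Step 6. [r3c2∈{1}] r3c2 has the single candidate 1, so r3c2=1.
Step 7. [r2c4∈{3}] r2c4 has the single candidate 3 ⇒ r2c4=3.
Step 8. [r1c4∈{1}] r1c4 has the single candidate 1. So r1c4=1.

Answer: 3 4 2 1 / 1 2 4 3 / 2 1 3 4 / 4 3 1 2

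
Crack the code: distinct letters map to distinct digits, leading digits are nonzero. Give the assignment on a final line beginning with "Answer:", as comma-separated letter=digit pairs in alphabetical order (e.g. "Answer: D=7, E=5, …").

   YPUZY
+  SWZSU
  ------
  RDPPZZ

Step 1. [col 1: Y + U ≡ Z (mod 10)] no forcing yet in column 1 (carry-in 0); Y=7 is free and consistent — try it, so Y=7.
Step 2. [col 1: Y + U ≡ Z (mod 10)] no forcing yet in column 1 (carry-in 0); Z=2 is free and consistent — try it, so Z=2.
Step 3. [R] adding two 5-digit numbers gives at most 5+1 digits, and here it does — R is that final carry and must be 1 ⇒ R=1.
Step 4. [col 1: Y + U ≡ Z (mod 10)] column 1: given Y=7, Z=2, carry-in 0, and digits 1,2,7 already taken and all letters distinct, Y+U≡Z (mod 10) forces U=5. So U=5.
Step 5. [col 2: Z + S ≡ Z (mod 10)] in column 2 we have Z+S≡Z with carry-in 1; given Z=2 and digits 1,2,5,7 already taken and all letters distinct, that pins S to 9, so S=9.
Step 6. [col 3: U + Z ≡ P (mod 10)] column 3 reads U+Z+carry(1)=P with U=5, Z=2; with digits 1,2,5,7,9 already taken and all letters distinct, the only value for P is 8, so P=8.
Step 7. [col 4: P + W ≡ P (mod 10)] column 4: given P=8, carry-in 0, and digits 1,2,5,7,8,9 already taken and all letters distinct, P+W≡P (mod 10) forces W=0 ⇒ W=0.
Step 8. [col 5: Y + S ≡ D (mod 10)] from column 5 (Y=7, S=9, carry-in 0, digits 0,1,2,5,7,8,9 already taken and all letters distinct): D must equal 6 ⇒ D=6.

Answer: D=6, P=8, R=1, S=9, U=5, W=0, Y=7, Z=2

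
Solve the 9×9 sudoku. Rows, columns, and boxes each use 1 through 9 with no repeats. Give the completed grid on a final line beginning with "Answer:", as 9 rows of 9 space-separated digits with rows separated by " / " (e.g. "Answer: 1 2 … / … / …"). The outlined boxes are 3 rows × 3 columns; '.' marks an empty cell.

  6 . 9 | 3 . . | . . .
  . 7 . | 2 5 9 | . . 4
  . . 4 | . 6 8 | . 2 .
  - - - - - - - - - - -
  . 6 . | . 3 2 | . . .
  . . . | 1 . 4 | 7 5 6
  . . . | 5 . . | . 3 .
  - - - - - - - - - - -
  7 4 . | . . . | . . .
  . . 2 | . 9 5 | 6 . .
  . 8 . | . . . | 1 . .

Step 1. [r9c1∈{3,5,9}] r9c1 is the only open cell in box 7 admitting 9. So r9c1=9.
Step 2. [r3c4∈{7}] only 7 remains possible at r3c4, so r3c4=7.
Step 3. [r1c6∈{1}] only 1 remains possible at r1c6 ⇒ r1c6=1.
Step 4. [r5c5∈{8}] nothing but 8 survives at r5c5. So r5c5=8.
Step 5. [r5c3∈{3}] nothing but 3 survives at r5c3 ⇒ r5c3=3.
Step 6. [r4c3∈{1,5,7,8}] in row 4, 7 fits only at r4c3, so r4c3=7.
Step 7. [r4c1∈{1,4,5,8}] in row 4, 5 fits only at r4c1. So r4c1=5.
Step 8. [r6c1∈{1,2,4,8}] col 1 places 4 nowhere but r6c1, so r6c1=4.
Step 9. [r2c1∈{1,3,8}] across col 1, 8 lands solely at r2c1. So r2c1=8.
Step 10. [r2c3∈{1}] r2c3's peers cover all but 1, so r2c3=1.
Step 11. [r4c8∈{1,4,8,9}] across col 8, 1 lands solely at r4c8. So r4c8=1.
Step 12. [r3c1∈{3}] only 3 remains possible at r3c1. So r3c1=3.
Step 13. [r7c8∈{8,9}] in col 8, 9 fits only at r7c8. So r7c8=9.
Step 14. [r3c2∈{5}] r3c2 has the single candidate 5 ⇒ r3c2=5.
Step 15. [r6c2∈{1,2,9}] across row 6, 1 lands solely at r6c2 ⇒ r6c2=1.
Step 16. [r6c6∈{6,7}] across row 6, 6 lands solely at r6c6 ⇒ r6c6=6.
Step 17. [r9c6∈{3,7}] col 6 places 7 nowhere but r9c6, so r9c6=7.
Step 18. [r9c9∈{2,3,5}] in row 9, 3 fits only at r9c9. So r9c9=3.
Step 19. [r9c8∈{4}] r9c8's peers cover all but 4, so r9c8=4.
Step 20. [r3c7∈{9}] nothing but 9 survives at r3c7 ⇒ r3c7=9.
Step 21. [r6c9∈{2,8,9}] across row 6, 9 lands solely at r6c9. So r6c9=9.
Step 22. [r4c9∈{8}] r4c9 has the single candidate 8, so r4c9=8.
Step 23. [r7c9∈{2,5}] in col 9, 2 fits only at r7c9. So r7c9=2.
Step 24. [r7c7∈{5,8}] box 9 places 5 nowhere but r7c7. So r7c7=5.
Step 25. [r8c8∈{7,8}] in box 9, 8 fits only at r8c8 ⇒ r8c8=8.
Step 26. [r9c4∈{6}] only 6 remains possible at r9c4, so r9c4=6.
Step 27. [r8c9∈{7}] r8c9 has the single candidate 7 ⇒ r8c9=7.
Step 28. [r5c1∈{2}] r5c1 is down to just 2. So r5c1=2.
Step 29. [r6c3∈{8}] r6c3's peers cover all but 8. So r6c3=8.
Step 30. [r8c4∈{4}] only 4 remains possible at r8c4, so r8c4=4.
Step 31. [r9c5∈{2}] r9c5 has the single candidate 2 ⇒ r9c5=2.
Step 32. [r1c5∈{4}] r1c5 is down to just 4. So r1c5=4.
Step 33. [r1c7∈{8}] only 8 remains possible at r1c7 ⇒ r1c7=8.
Step 34. [r5c2∈{9}] r5c2 is down to just 9. So r5c2=9.
Step 35. [r8c1∈{1}] r8c1 is down to just 1 ⇒ r8c1=1.
Step 36. [r9c3∈{5}] r9c3 has the single candidate 5 ⇒ r9c3=5.
Step 37. [r6c5∈{7}] only 7 remains possible at r6c5. So r6c5=7.
Step 38. [r1c2∈{2}] only 2 remains possible at r1c2. So r1c2=2.
Step 39. [r3c9∈{1}] r3c9 has the single candidate 1, so r3c9=1.
Step 40. [r8c2∈{3}] only 3 remains possible at r8c2. So r8c2=3.
Step 41. [r6c7∈{2}] r6c7 is down to just 2 ⇒ r6c7=2.
Step 42. [r1c9∈{5}] only 5 remains possible at r1c9, so r1c9=5.
Step 43. [r2c8∈{6}] r2c8's peers cover all but 6 ⇒ r2c8=6.
Step 44. [r4c4∈{9}] nothing but 9 survives at r4c4. So r4c4=9.
Step 45. [r1c8∈{7}] nothing but 7 survives at r1c8 ⇒ r1c8=7.
Step 46. [r7c5∈{1}] r7c5 is down to just 1 ⇒ r7c5=1.
Step 47. [r2c7∈{3}] r2c7 is down to just 3 ⇒ r2c7=3.
Step 48. [r7c4∈{8}] only 8 remains possible at r7c4. So r7c4=8.
Step 49. [r4c7∈{4}] only 4 remains possible at r4c7 ⇒ r4c7=4.
Step 50. [r7c6∈{3}] r7c6 has the single candidate 3, so r7c6=3.
Step 51. [r7c3∈{6}] nothing but 6 survives at r7c3. So r7c3=6.

Answer: 6 2 9 3 4 1 8 7 5 / 8 7 1 2 5 9 3 6 4 / 3 5 4 7 6 8 9 2 1 / 5 6 7 9 3 2 4 1 8 / 2 9 3 1 8 4 7 5 6 / 4 1 8 5 7 6 2 3 9 / 7 4 6 8 1 3 5 9 2 / 1 3 2 4 9 5 6 8 7 / 9 8 5 6 2 7 1 4 3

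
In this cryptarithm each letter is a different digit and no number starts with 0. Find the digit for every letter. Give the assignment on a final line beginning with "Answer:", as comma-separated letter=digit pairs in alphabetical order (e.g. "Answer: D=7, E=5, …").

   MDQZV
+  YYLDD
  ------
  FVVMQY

Step 1. [col 1: V + D ≡ Y (mod 10)] no forcing yet in column 1 (carry-in 0); Y=7 is free and consistent — try it. So Y=7.
Step 2. [col 1: V + D ≡ Y (mod 10)] D=5 is one option consistent with column 1 (V + D ≡ Y (mod 10), carry-in 0) — take it. So D=5.
Step 3. [F] adding two 5-digit numbers gives at most 5+1 digits, and here it does — F is that final carry and must be 1 ⇒ F=1.
Step 4. [col 1: V + D ≡ Y (mod 10)] in column 1 we have V+D≡Y with carry-in 0; given D=5, Y=7 and digits 1,5,7 already taken and all letters distinct, that pins V to 2 ⇒ V=2.
Step 5. [col 2: Z + D ≡ Q (mod 10)] column 2 (Z + D ≡ Q (mod 10), carry-in 0) doesn't pin Q yet; pick Q=3 and continue ⇒ Q=3.
Step 6. [col 2: Z + D ≡ Q (mod 10)] from column 2 (D=5, Q=3, carry-in 0, digits 1,2,3,5,7 already taken and all letters distinct): Z must equal 8. So Z=8.
Step 7. [col 3: Q + L ≡ M (mod 10)] column 3 (Q + L ≡ M (mod 10), carry-in 1) doesn't pin M yet; pick M=4 and continue ⇒ M=4.
Step 8. [col 3: Q + L ≡ M (mod 10)] in column 3 we have Q+L≡M with carry-in 1; given Q=3, M=4 and digits 1,2,3,4,5,7,8 already taken and all letters distinct, that pins L to 0 ⇒ L=0.

Answer: D=5, F=1, L=0, M=4, Q=3, V=2, Y=7, Z=8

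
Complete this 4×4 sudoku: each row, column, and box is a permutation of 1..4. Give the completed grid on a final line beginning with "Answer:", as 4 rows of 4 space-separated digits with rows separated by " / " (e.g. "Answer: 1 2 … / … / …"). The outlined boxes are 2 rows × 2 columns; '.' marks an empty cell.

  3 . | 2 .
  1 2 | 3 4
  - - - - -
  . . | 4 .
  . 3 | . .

Step 1. [r3c1∈{2}] r3c1's peers cover all but 2. So r3c1=2.
Step 2. [r4c3∈{1}] r4c3 is down to just 1, so r4c3=1.
Step 3. [r3c2∈{1}] r3c2 is down to just 1, so r3c2=1.
Step 4. [r3c4∈{3}] nothing but 3 survives at r3c4, so r3c4=3.
Step 5. [r1c4∈{1}] r1c4 is down to just 1 ⇒ r1c4=1.
Step 6. [r1c2∈{4}] r1c2 is down to just 4 ⇒ r1c2=4.
Step 7. [r4c4∈{2}] r4c4 is down to just 2. So r4c4=2.
Step 8. [r4c1∈{4}] r4c1's peers cover all but 4. So r4c1=4.

Answer: 3 4 2 1 / 1 2 3 4 / 2 1 4 3 / 4 3 1 2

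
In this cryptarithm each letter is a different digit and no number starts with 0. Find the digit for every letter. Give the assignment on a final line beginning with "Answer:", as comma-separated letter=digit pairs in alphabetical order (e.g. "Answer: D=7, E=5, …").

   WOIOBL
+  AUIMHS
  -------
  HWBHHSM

Step 1. [col 1: L + S ≡ M (mod 10)] L=2 is one option consistent with column 1 (L + S ≡ M (mod 10), carry-in 0) — take it. So L=2.
Step 2. [col 1: L + S ≡ M (mod 10)] S=4 is one option consistent with column 1 (L + S ≡ M (mod 10), carry-in 0) — take it. So S=4.
Step 3. [col 1: L + S ≡ M (mod 10)] from column 1 (L=2, S=4, carry-in 0, digits 2,4 already taken and all letters distinct): M must equal 6 ⇒ M=6.
Step 4. [col 2: B + H ≡ S (mod 10)] no forcing yet in column 2 (carry-in 0); H=1 is free and consistent — try it. So H=1.
Step 5. [col 2: B + H ≡ S (mod 10)] in column 2 we have B+H≡S with carry-in 0; given H=1, S=4 and digits 1,2,4,6 already taken and all letters distinct, that pins B to 3 ⇒ B=3.
Step 6. [col 3: O + M ≡ H (mod 10)] from column 3 (M=6, H=1, carry-in 0, digits 1,2,3,4,6 already taken and all letters distinct): O must equal 5. So O=5.
Step 7. [col 4: I + I ≡ H (mod 10)] column 4 reads I+I+carry(1)=H with H=1; with digits 1,2,3,4,5,6 already taken and all letters distinct, the only value for I is 0. So I=0.
Step 8. [col 5: O + U ≡ B (mod 10)] column 5: given O=5, B=3, carry-in 0, and digits 0,1,2,3,4,5,6 already taken and all letters distinct, O+U≡B (mod 10) forces U=8 ⇒ U=8.
Step 9. [col 6: W + A ≡ W (mod 10)] in column 6 we have W+A≡W with carry-in 1; given nothing yet and digits 0,1,2,3,4,5,6,8 already taken and all letters distinct, that pins W to 7, so W=7.
Step 10. [col 6: W + A ≡ W (mod 10)] column 6: given W=7, carry-in 1, and digits 0,1,2,3,4,5,6,7,8 already taken and all letters distinct, W+A≡W (mod 10) forces A=9, so A=9.

Answer: A=9, B=3, H=1, I=0, L=2, M=6, O=5, S=4, U=8, W=7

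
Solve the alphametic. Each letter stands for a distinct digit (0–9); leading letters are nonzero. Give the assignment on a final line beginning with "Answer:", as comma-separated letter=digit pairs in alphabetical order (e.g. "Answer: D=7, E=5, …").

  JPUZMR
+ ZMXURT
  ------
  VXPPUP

Step 1. [col 1: R + T ≡ P (mod 10)] column 1 (R + T ≡ P (mod 10), carry-in 0) doesn't pin P yet; pick P=1 and continue, so P=1.
Step 2. [col 1: R + T ≡ P (mod 10)] no forcing yet in column 1 (carry-in 0); T=4 is free and consistent — try it. So T=4.
Step 3. [col 1: R + T ≡ P (mod 10)] from column 1 (T=4, P=1, carry-in 0, digits 1,4 already taken and all letters distinct): R must equal 7, so R=7.
Step 4. [col 2: M + R ≡ U (mod 10)] M=0 is one option consistent with column 2 (M + R ≡ U (mod 10), carry-in 1) — take it ⇒ M=0.
Step 5. [col 2: M + R ≡ U (mod 10)] column 2 reads M+R+carry(1)=U with M=0, R=7; with digits 0,1,4,7 already taken and all letters distinct, the only value for U is 8. So U=8.
Step 6. [col 3: Z + U ≡ P (mod 10)] from column 3 (U=8, P=1, carry-in 0, digits 0,1,4,7,8 already taken and all letters distinct): Z must equal 3 ⇒ Z=3.
Step 7. [col 4: U + X ≡ P (mod 10)] from column 4 (U=8, P=1, carry-in 1, digits 0,1,3,4,7,8 already taken and all letters distinct): X must equal 2, so X=2.
Step 8. [col 6: J + Z ≡ V (mod 10)] in column 6 we have J+Z≡V with carry-in 0; given Z=3 and digits 0,1,2,3,4,7,8 already taken and all letters distinct, that pins V to 9 ⇒ V=9.
Step 9. [col 6: J + Z ≡ V (mod 10)] column 6 reads J+Z+carry(0)=V with Z=3, V=9; with digits 0,1,2,3,4,7,8,9 already taken and all letters distinct, the only value for J is 6. So J=6.

Answer: J=6, M=0, P=1, R=7, T=4, U=8, V=9, X=2, Z=3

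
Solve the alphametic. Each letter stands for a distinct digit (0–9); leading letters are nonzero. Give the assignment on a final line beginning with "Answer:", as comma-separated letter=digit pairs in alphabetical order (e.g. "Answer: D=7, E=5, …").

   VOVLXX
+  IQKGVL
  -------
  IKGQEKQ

Step 1. [col 1: X + L ≡ Q (mod 10)] several values work for X in column 1 (X + L ≡ Q (mod 10), carry-in 0); try X=2, so X=2.
Step 2. [I] adding two 6-digit numbers gives at most 6+1 digits, and here it does — I is that final carry and must be 1, so I=1.
Step 3. [col 1: X + L ≡ Q (mod 10)] Q=9 is one option consistent with column 1 (X + L ≡ Q (mod 10), carry-in 0) — take it, so Q=9.
Step 4. [col 1: X + L ≡ Q (mod 10)] column 1 reads X+L+carry(0)=Q with X=2, Q=9; with digits 1,2,9 already taken and all letters distinct, the only value for L is 7 ⇒ L=7.
Step 5. [col 2: X + V ≡ K (mod 10)] column 2 (X + V ≡ K (mod 10), carry-in 0) doesn't pin V yet; pick V=8 and continue. So V=8.
Step 6. [col 2: X + V ≡ K (mod 10)] in column 2 we have X+V≡K with carry-in 0; given X=2, V=8 and digits 1,2,7,8,9 already taken and all letters distinct, that pins K to 0. So K=0.
Step 7. [col 3: L + G ≡ E (mod 10)] no forcing yet in column 3 (carry-in 1); E=3 is free and consistent — try it. So E=3.
Step 8. [col 3: L + G ≡ E (mod 10)] column 3 reads L+G+carry(1)=E with L=7, E=3; with digits 0,1,2,3,7,8,9 already taken and all letters distinct, the only value for G is 5. So G=5.
Step 9. [col 5: O + Q ≡ G (mod 10)] column 5 reads O+Q+carry(0)=G with Q=9, G=5; with digits 0,1,2,3,5,7,8,9 already taken and all letters distinct, the only value for O is 6. So O=6.

Answer: E=3, G=5, I=1, K=0, L=7, O=6, Q=9, V=8, X=2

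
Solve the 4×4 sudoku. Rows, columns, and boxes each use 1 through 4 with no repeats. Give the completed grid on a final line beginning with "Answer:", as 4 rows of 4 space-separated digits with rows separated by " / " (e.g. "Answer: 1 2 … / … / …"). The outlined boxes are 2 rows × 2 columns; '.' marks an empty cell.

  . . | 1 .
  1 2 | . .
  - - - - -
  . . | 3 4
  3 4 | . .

Step 1. [r1c4∈{2,3}] r1c4 is the only open cell in row 1 admitting 2 ⇒ r1c4=2.
Step 2. [r3c2∈{1}] r3c2 has the single candidate 1. So r3c2=1.
Step 3. [r1c2∈{3}] r1c2's peers cover all but 3. So r1c2=3.
Step 4. [r2c4∈{3}] nothing but 3 survives at r2c4 ⇒ r2c4=3.
Step 5. [r1c1∈{4}] only 4 remains possible at r1c1. So r1c1=4.
Step 6. [r2c3∈{4}] nothing but 4 survives at r2c3. So r2c3=4.
Step 7. [r4c3∈{2}] nothing but 2 survives at r4c3. So r4c3=2.
Step 8. [r3c1∈{2}] nothing but 2 survives at r3c1. So r3c1=2.
Step 9. [r4c4∈{1}] r4c4 has the single candidate 1. So r4c4=1.

Answer: 4 3 1 2 / 1 2 4 3 / 2 1 3 4 / 3 4 2 1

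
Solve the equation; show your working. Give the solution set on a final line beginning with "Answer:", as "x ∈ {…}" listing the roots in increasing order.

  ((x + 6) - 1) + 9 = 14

Step 1. [((x + 6) - 1) + 9 = 14] peel the +9: subtract 9 from each side. So sub: (x + 6) - 1 = 5.
Step 2. [(x + 6) - 1 = 5] 1 comes off first (add 1) ⇒ sub: x + 6 = 6.
Step 3. [x + 6 = 6] subtract 6: x sits inside (… + 6) ⇒ sub: x = 0.

Answer: x ∈ {0}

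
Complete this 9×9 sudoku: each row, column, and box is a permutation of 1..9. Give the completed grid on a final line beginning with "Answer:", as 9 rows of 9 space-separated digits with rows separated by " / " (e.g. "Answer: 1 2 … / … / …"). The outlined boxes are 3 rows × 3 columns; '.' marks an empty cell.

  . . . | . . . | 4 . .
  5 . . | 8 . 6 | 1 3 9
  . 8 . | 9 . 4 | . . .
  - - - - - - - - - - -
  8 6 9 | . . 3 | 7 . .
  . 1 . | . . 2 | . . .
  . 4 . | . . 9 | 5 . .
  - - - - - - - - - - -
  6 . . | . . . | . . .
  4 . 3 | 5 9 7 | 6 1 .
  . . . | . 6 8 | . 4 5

Step 1. [r3c7∈{2}] nothing but 2 survives at r3c7, so r3c7=2.
Step 2. [r8c2∈{2}] r8c2's peers cover all but 2. So r8c2=2.
Step 3. [r2c2∈{7}] r2c2 is down to just 7 ⇒ r2c2=7.
Step 4. [r8c9∈{8}] r8c9 has the single candidate 8. So r8c9=8.
Step 5. [r7c6∈{1}] only 1 remains possible at r7c6 ⇒ r7c6=1.
Step 6. [r5c7∈{3,8,9}] in col 7, 8 fits only at r5c7, so r5c7=8.
Step 7. [r4c5∈{1,4,5}] r4c5 is the only open cell in row 4 admitting 5, so r4c5=5.
Step 8. [r1c2∈{3,9}] in col 2, 3 fits only at r1c2. So r1c2=3.
Step 9. [r3c1∈{1}] r3c1 has the single candidate 1 ⇒ r3c1=1.
Step 10. [r9c4∈{2,3}] across row 9, 2 lands solely at r9c4 ⇒ r9c4=2.
Step 11. [r4c8∈{2}] r4c8's peers cover all but 2 ⇒ r4c8=2.
Step 12. [r6c8∈{6}] nothing but 6 survives at r6c8. So r6c8=6.
Step 13. [r7c4∈{3,4}] in col 4, 3 fits only at r7c4 ⇒ r7c4=3.
Step 14. [r9c2∈{9}] only 9 remains possible at r9c2, so r9c2=9.
Step 15. [r9c1∈{7}] nothing but 7 survives at r9c1, so r9c1=7.
Step 16. [r3c3∈{6}] only 6 remains possible at r3c3 ⇒ r3c3=6.
Step 17. [r3c9∈{7}] nothing but 7 survives at r3c9, so r3c9=7.
Step 18. [r1c3∈{2}] nothing but 2 survives at r1c3. So r1c3=2.
Step 19. [r6c3∈{7}] nothing but 7 survives at r6c3 ⇒ r6c3=7.
Step 20. [r6c4∈{1}] r6c4 has the single candidate 1. So r6c4=1.
Step 21. [r4c4∈{4}] r4c4 is down to just 4, so r4c4=4.
Step 22. [r6c9∈{3}] nothing but 3 survives at r6c9 ⇒ r6c9=3.
Step 23. [r5c5∈{7}] r5c5 has the single candidate 7. So r5c5=7.
Step 24. [r7c2∈{5}] r7c2 is down to just 5. So r7c2=5.
Step 25. [r1c8∈{5,8}] 8 has one home in row 1: r1c8 ⇒ r1c8=8.
Step 26. [r7c7∈{9}] r7c7 is down to just 9. So r7c7=9.
Step 27. [r1c5∈{1}] r1c5 is down to just 1 ⇒ r1c5=1.
Step 28. [r6c1∈{2}] r6c1 has the single candidate 2. So r6c1=2.
Step 29. [r7c8∈{7}] r7c8's peers cover all but 7. So r7c8=7.
Step 30. [r5c4∈{6}] r5c4 is down to just 6 ⇒ r5c4=6.
Step 31. [r7c9∈{2}] r7c9 is down to just 2 ⇒ r7c9=2.
Step 32. [r2c3∈{4}] r2c3's peers cover all but 4 ⇒ r2c3=4.
Step 33. [r1c1∈{9}] nothing but 9 survives at r1c1. So r1c1=9.
Step 34. [r3c5∈{3}] r3c5 has the single candidate 3. So r3c5=3.
Step 35. [r5c3∈{5}] nothing but 5 survives at r5c3, so r5c3=5.
Step 36. [r1c6∈{5}] r1c6's peers cover all but 5 ⇒ r1c6=5.
Step 37. [r5c8∈{9}] nothing but 9 survives at r5c8 ⇒ r5c8=9.
Step 38. [r6c5∈{8}] nothing but 8 survives at r6c5 ⇒ r6c5=8.
Step 39. [r7c3∈{8}] nothing but 8 survives at r7c3, so r7c3=8.
Step 40. [r5c9∈{4}] nothing but 4 survives at r5c9 ⇒ r5c9=4.
Step 41. [r1c9∈{6}] nothing but 6 survives at r1c9 ⇒ r1c9=6.
Step 42. [r7c5∈{4}] only 4 remains possible at r7c5. So r7c5=4.
Step 43. [r4c9∈{1}] r4c9's peers cover all but 1 ⇒ r4c9=1.
Step 44. [r9c7∈{3}] only 3 remains possible at r9c7. So r9c7=3.
Step 45. [r3c8∈{5}] r3c8 has the single candidate 5. So r3c8=5.
Step 46. [r9c3∈{1}] nothing but 1 survives at r9c3, so r9c3=1.
Step 47. [r2c5∈{2}] r2c5 is down to just 2 ⇒ r2c5=2.
Step 48. [r1c4∈{7}] r1c4's peers cover all but 7, so r1c4=7.
Step 49. [r5c1∈{3}] only 3 remains possible at r5c1 ⇒ r5c1=3.

Answer: 9 3 2 7 1 5 4 8 6 / 5 7 4 8 2 6 1 3 9 / 1 8 6 9 3 4 2 5 7 / 8 6 9 4 5 3 7 2 1 / 3 1 5 6 7 2 8 9 4 / 2 4 7 1 8 9 5 6 3 / 6 5 8 3 4 1 9 7 2 / 4 2 3 5 9 7 6 1 8 / 7 9 1 2 6 8 3 4 5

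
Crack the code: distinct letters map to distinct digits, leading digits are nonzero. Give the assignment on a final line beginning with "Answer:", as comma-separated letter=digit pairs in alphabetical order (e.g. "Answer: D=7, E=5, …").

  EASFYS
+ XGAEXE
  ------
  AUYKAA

Step 1. [col 1: S + E ≡ A (mod 10)] column 1 (S + E ≡ A (mod 10), carry-in 0) doesn't pin A yet; pick A=7 and continue, so A=7.
Step 2. [col 1: S + E ≡ A (mod 10)] no forcing yet in column 1 (carry-in 0); E=2 is free and consistent — try it, so E=2.
Step 3. [col 1: S + E ≡ A (mod 10)] from column 1 (E=2, A=7, carry-in 0, digits 2,7 already taken and all letters distinct): S must equal 5. So S=5.
Step 4. [col 2: Y + X ≡ A (mod 10)] column 2 (Y + X ≡ A (mod 10), carry-in 0) doesn't pin X yet; pick X=4 and continue ⇒ X=4.
Step 5. [col 2: Y + X ≡ A (mod 10)] column 2 reads Y+X+carry(0)=A with X=4, A=7; with digits 2,4,5,7 already taken and all letters distinct, the only value for Y is 3. So Y=3.
Step 6. [col 3: F + E ≡ K (mod 10)] column 3 (F + E ≡ K (mod 10), carry-in 0) doesn't pin K yet; pick K=1 and continue. So K=1.
Step 7. [col 3: F + E ≡ K (mod 10)] column 3: given E=2, K=1, carry-in 0, and digits 1,2,3,4,5,7 already taken and all letters distinct, F+E≡K (mod 10) forces F=9. So F=9.
Step 8. [col 5: A + G ≡ U (mod 10)] G=8 is one option consistent with column 5 (A + G ≡ U (mod 10), carry-in 1) — take it ⇒ G=8.
Step 9. [col 5: A + G ≡ U (mod 10)] column 5 reads A+G+carry(1)=U with A=7, G=8; with digits 1,2,3,4,5,7,8,9 already taken and all letters distinct, the only value for U is 6 ⇒ U=6.

Answer: A=7, E=2, F=9, G=8, K=1, S=5, U=6, X=4, Y=3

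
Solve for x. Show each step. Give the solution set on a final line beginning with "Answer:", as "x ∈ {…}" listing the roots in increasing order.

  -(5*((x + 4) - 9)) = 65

Step 1. [-(5*((x + 4) - 9)) = 65] leading − — multiply by −1, so neg: 5*((x + 4) - 9) = -65.
Step 2. [5*((x + 4) - 9) = -65] 5 out front; divide by 5 ⇒ div: (x + 4) - 9 = -13.
Step 3. [(x + 4) - 9 = -13] peel the -9: add 9 from each side, so sub: x + 4 = -4.
Step 4. [x + 4 = -4] 4 comes off first (subtract 4) ⇒ sub: x = -8.

Answer: x ∈ {-8}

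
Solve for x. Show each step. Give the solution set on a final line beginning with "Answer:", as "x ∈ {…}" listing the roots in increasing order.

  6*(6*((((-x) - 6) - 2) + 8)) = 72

Step 1. [6*(6*((((-x) - 6) - 2) + 8)) = 72] 6·(inner) — divide through by 6 ⇒ div: 6*((((-x) - 6) - 2) + 8) = 12.
Step 2. [6*((((-x) - 6) - 2) + 8) = 12] divide by the outer 6, so div: (((-x) - 6) - 2) + 8 = 2.
Step 3. [(((-x) - 6) - 2) + 8 = 2] peel the +8: subtract 8 from each side ⇒ sub: ((-x) - 6) - 2 = -6.
Step 4. [((-x) - 6) - 2 = -6] peel the -2: add 2 from each side, so sub: (-x) - 6 = -4.
Step 5. [(-x) - 6 = -4] peel the -6: add 6 from each side, so sub: -x = 2.
Step 6. [-x = 2] LHS negated; negate both sides ⇒ neg: x = -2.

Answer: x ∈ {-2}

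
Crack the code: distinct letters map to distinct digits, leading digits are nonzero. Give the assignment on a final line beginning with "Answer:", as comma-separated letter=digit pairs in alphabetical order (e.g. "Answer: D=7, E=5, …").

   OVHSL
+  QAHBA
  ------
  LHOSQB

Step 1. [col 1: L + A ≡ B (mod 10)] several values work for L in column 1 (L + A ≡ B (mod 10), carry-in 0); try L=1. So L=1.
Step 2. [col 1: L + A ≡ B (mod 10)] column 1 (L + A ≡ B (mod 10), carry-in 0) doesn't pin B yet; pick B=0 and continue, so B=0.
Step 3. [col 1: L + A ≡ B (mod 10)] column 1: given L=1, B=0, carry-in 0, and digits 0,1 already taken and all letters distinct, L+A≡B (mod 10) forces A=9, so A=9.
Step 4. [col 2: S + B ≡ Q (mod 10)] several values work for Q in column 2 (S + B ≡ Q (mod 10), carry-in 1); try Q=5 ⇒ Q=5.
Step 5. [col 2: S + B ≡ Q (mod 10)] in column 2 we have S+B≡Q with carry-in 1; given B=0, Q=5 and digits 0,1,5,9 already taken and all letters distinct, that pins S to 4 ⇒ S=4.
Step 6. [col 3: H + H ≡ S (mod 10)] several values work for H in column 3 (H + H ≡ S (mod 10), carry-in 0); try H=2, so H=2.
Step 7. [col 4: V + A ≡ O (mod 10)] column 4 (V + A ≡ O (mod 10), carry-in 0) doesn't pin O yet; pick O=6 and continue. So O=6.
Step 8. [col 4: V + A ≡ O (mod 10)] column 4: given A=9, O=6, carry-in 0, and digits 0,1,2,4,5,6,9 already taken and all letters distinct, V+A≡O (mod 10) forces V=7. So V=7.

Answer: A=9, B=0, H=2, L=1, O=6, Q=5, S=4, V=7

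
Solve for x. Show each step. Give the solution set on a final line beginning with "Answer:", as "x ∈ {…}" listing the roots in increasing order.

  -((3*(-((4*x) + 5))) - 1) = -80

Step 1. [-((3*(-((4*x) + 5))) - 1) = -80] LHS negated; negate both sides, so neg: (3*(-((4*x) + 5))) - 1 = 80.
Step 2. [(3*(-((4*x) + 5))) - 1 = 80] 1 comes off first (add 1) ⇒ sub: 3*(-((4*x) + 5)) = 81.
Step 3. [3*(-((4*x) + 5)) = 81] leading coefficient 3: divide by 3, so div: -((4*x) + 5) = 27.
Step 4. [-((4*x) + 5) = 27] leading − — multiply by −1 ⇒ neg: (4*x) + 5 = -27.
Step 5. [(4*x) + 5 = -27] subtract 5: x sits inside (… + 5), so sub: 4*x = -32.
Step 6. [4*x = -32] divide by the outer 4. So div: x = -8.

Answer: x ∈ {-8}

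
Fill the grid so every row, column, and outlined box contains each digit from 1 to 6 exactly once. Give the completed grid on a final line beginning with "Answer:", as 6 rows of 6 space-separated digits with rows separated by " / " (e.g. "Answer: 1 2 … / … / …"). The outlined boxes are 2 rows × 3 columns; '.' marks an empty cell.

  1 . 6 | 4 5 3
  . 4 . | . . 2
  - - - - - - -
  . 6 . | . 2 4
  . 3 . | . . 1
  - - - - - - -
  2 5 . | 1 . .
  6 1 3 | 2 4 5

Step 1. [r3c1∈{5}] only 5 remains possible at r3c1. So r3c1=5.
Step 2. [r4c5∈{6}] r4c5 has the single candidate 6, so r4c5=6.
Step 3. [r4c3∈{2,4}] across row 4, 2 lands solely at r4c3. So r4c3=2.
Step 4. [r5c6∈{6}] r5c6 is down to just 6, so r5c6=6.
Step 5. [r2c3∈{5}] nothing but 5 survives at r2c3 ⇒ r2c3=5.
Step 6. [r2c4∈{6}] only 6 remains possible at r2c4 ⇒ r2c4=6.
Step 7. [r3c4∈{3}] r3c4's peers cover all but 3, so r3c4=3.
Step 8. [r5c3∈{4}] r5c3 has the single candidate 4, so r5c3=4.
Step 9. [r1c2∈{2}] r1c2 has the single candidate 2. So r1c2=2.
Step 10. [r2c1∈{3}] only 3 remains possible at r2c1, so r2c1=3.
Step 11. [r2c5∈{1}] r2c5's peers cover all but 1. So r2c5=1.
Step 12. [r4c4∈{5}] r4c4 has the single candidate 5, so r4c4=5.
Step 13. [r5c5∈{3}] nothing but 3 survives at r5c5. So r5c5=3.
Step 14. [r3c3∈{1}] r3c3 has the single candidate 1. So r3c3=1.
Step 15. [r4c1∈{4}] r4c1 has the single candidate 4. So r4c1=4.

Answer: 1 2 6 4 5 3 / 3 4 5 6 1 2 / 5 6 1 3 2 4 / 4 3 2 5 6 1 / 2 5 4 1 3 6 / 6 1 3 2 4 5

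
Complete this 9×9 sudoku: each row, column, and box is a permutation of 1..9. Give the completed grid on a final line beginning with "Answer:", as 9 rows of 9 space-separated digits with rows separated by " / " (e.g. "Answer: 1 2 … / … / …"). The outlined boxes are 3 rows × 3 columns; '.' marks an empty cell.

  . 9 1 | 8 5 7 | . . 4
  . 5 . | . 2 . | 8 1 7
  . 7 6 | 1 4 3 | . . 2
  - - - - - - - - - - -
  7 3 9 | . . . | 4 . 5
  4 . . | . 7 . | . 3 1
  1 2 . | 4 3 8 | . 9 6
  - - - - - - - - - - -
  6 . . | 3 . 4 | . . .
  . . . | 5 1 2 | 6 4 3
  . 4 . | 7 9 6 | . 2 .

Step 1. [r8c2∈{8}] nothing but 8 survives at r8c2, so r8c2=8.
Step 2. [r9c1∈{3,5}] in col 1, 5 fits only at r9c1 ⇒ r9c1=5.
Step 3. [r7c8∈{5,7,8}] col 8 places 7 nowhere but r7c8, so r7c8=7.
Step 4. [r2c4∈{6,9}] across row 2, 6 lands solely at r2c4, so r2c4=6.
Step 5. [r7c7∈{1,5,9}] across row 7, 5 lands solely at r7c7 ⇒ r7c7=5.
Step 6. [r2c1∈{3}] r2c1 is down to just 3, so r2c1=3.
Step 7. [r5c6∈{5,9}] in col 6, 5 fits only at r5c6, so r5c6=5.
Step 8. [r5c7∈{2}] r5c7 has the single candidate 2, so r5c7=2.
Step 9. [r7c5∈{8}] nothing but 8 survives at r7c5. So r7c5=8.
Step 10. [r1c8∈{6}] nothing but 6 survives at r1c8 ⇒ r1c8=6.
Step 11. [r3c8∈{5}] nothing but 5 survives at r3c8. So r3c8=5.
Step 12. [r2c3∈{4}] r2c3's peers cover all but 4, so r2c3=4.
Step 13. [r4c8∈{8}] nothing but 8 survives at r4c8 ⇒ r4c8=8.
Step 14. [r9c3∈{3}] r9c3's peers cover all but 3 ⇒ r9c3=3.
Step 15. [r8c1∈{9}] r8c1 has the single candidate 9. So r8c1=9.
Step 16. [r7c2∈{1}] only 1 remains possible at r7c2 ⇒ r7c2=1.
Step 17. [r5c4∈{9}] r5c4's peers cover all but 9, so r5c4=9.
Step 18. [r5c3∈{8}] only 8 remains possible at r5c3, so r5c3=8.
Step 19. [r6c7∈{7}] r6c7's peers cover all but 7. So r6c7=7.
Step 20. [r7c3∈{2}] r7c3's peers cover all but 2, so r7c3=2.
Step 21. [r2c6∈{9}] r2c6 has the single candidate 9. So r2c6=9.
Step 22. [r4c5∈{6}] only 6 remains possible at r4c5, so r4c5=6.
Step 23. [r8c3∈{7}] r8c3's peers cover all but 7, so r8c3=7.
Step 24. [r6c3∈{5}] only 5 remains possible at r6c3, so r6c3=5.
Step 25. [r5c2∈{6}] r5c2 is down to just 6, so r5c2=6.
Step 26. [r3c1∈{8}] nothing but 8 survives at r3c1, so r3c1=8.
Step 27. [r1c1∈{2}] r1c1 has the single candidate 2, so r1c1=2.
Step 28. [r7c9∈{9}] r7c9 is down to just 9 ⇒ r7c9=9.
Step 29. [r4c4∈{2}] r4c4's peers cover all but 2, so r4c4=2.
Step 30. [r9c7∈{1}] nothing but 1 survives at r9c7 ⇒ r9c7=1.
Step 31. [r9c9∈{8}] r9c9 is down to just 8 ⇒ r9c9=8.
Step 32. [r3c7∈{9}] nothing but 9 survives at r3c7, so r3c7=9.
Step 33. [r4c6∈{1}] r4c6 is down to just 1, so r4c6=1.
Step 34. [r1c7∈{3}] r1c7's peers cover all but 3 ⇒ r1c7=3.

Answer: 2 9 1 8 5 7 3 6 4 / 3 5 4 6 2 9 8 1 7 / 8 7 6 1 4 3 9 5 2 / 7 3 9 2 6 1 4 8 5 / 4 6 8 9 7 5 2 3 1 / 1 2 5 4 3 8 7 9 6 / 6 1 2 3 8 4 5 7 9 / 9 8 7 5 1 2 6 4 3 / 5 4 3 7 9 6 1 2 8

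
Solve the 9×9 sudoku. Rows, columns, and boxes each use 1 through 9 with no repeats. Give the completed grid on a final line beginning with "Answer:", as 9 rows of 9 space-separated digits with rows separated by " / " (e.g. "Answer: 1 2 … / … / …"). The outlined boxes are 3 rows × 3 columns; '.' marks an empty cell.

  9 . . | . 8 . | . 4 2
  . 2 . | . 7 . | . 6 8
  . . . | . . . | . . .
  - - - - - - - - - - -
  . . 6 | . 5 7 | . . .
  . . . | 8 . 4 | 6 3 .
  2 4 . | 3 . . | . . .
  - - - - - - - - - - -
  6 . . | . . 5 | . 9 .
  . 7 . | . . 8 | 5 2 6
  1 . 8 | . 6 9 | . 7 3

Step 1. [r7c2∈{3}] r7c2 has the single candidate 3. So r7c2=3.
Step 2. [r8c1∈{4}] r8c1's peers cover all but 4 ⇒ r8c1=4.
Step 3. [r8c4∈{1}] r8c4 has the single candidate 1, so r8c4=1.
Step 4. [r5c5∈{1,2,9}] in row 5, 2 fits only at r5c5, so r5c5=2.
Step 5. [r4c4∈{9}] only 9 remains possible at r4c4, so r4c4=9.
Step 6. [r6c5∈{1}] r6c5 is down to just 1. So r6c5=1.
Step 7. [r5c2∈{1,5,9}] across col 2, 9 lands solely at r5c2 ⇒ r5c2=9.
Step 8. [r7c5∈{4}] only 4 remains possible at r7c5 ⇒ r7c5=4.
Step 9. [r2c7∈{1,3,9}] 9 has one home in row 2: r2c7 ⇒ r2c7=9.
Step 10. [r3c6∈{1,2,3,6}] r3c6 is the only open cell in col 6 admitting 2, so r3c6=2.
Step 11. [r7c9∈{1}] nothing but 1 survives at r7c9. So r7c9=1.
Step 12. [r5c3∈{1,5,7}] row 5 places 1 nowhere but r5c3. So r5c3=1.
Step 13. [r4c2∈{8}] nothing but 8 survives at r4c2 ⇒ r4c2=8.
Step 14. [r3c1∈{3,5,7,8}] across row 3, 8 lands solely at r3c1. So r3c1=8.
Step 15. [r5c1∈{5,7}] across col 1, 7 lands solely at r5c1 ⇒ r5c1=7.
Step 16. [r2c1∈{3,5}] across col 1, 5 lands solely at r2c1 ⇒ r2c1=5.
Step 17. [r5c9∈{5}] r5c9 is down to just 5. So r5c9=5.
Step 18. [r3c9∈{7}] only 7 remains possible at r3c9, so r3c9=7.
Step 19. [r1c4∈{5,6}] 5 has one home in row 1: r1c4, so r1c4=5.
Step 20. [r3c4∈{4,6}] r3c4 is the only open cell in col 4 admitting 6 ⇒ r3c4=6.
Step 21. [r3c2∈{1}] r3c2 is down to just 1 ⇒ r3c2=1.
Step 22. [r1c7∈{1,3}] 1 has one home in box 3: r1c7 ⇒ r1c7=1.
Step 23. [r1c6∈{3}] r1c6 is down to just 3 ⇒ r1c6=3.
Step 24. [r2c3∈{3,4}] in row 2, 3 fits only at r2c3 ⇒ r2c3=3.
Step 25. [r7c4∈{2,7}] in row 7, 7 fits only at r7c4 ⇒ r7c4=7.
Step 26. [r9c7∈{4}] r9c7 has the single candidate 4 ⇒ r9c7=4.
Step 27. [r7c7∈{8}] r7c7 is down to just 8, so r7c7=8.
Step 28. [r1c3∈{7}] r1c3's peers cover all but 7. So r1c3=7.
Step 29. [r3c7∈{3}] r3c7 is down to just 3. So r3c7=3.
Step 30. [r6c9∈{9}] nothing but 9 survives at r6c9 ⇒ r6c9=9.
Step 31. [r4c1∈{3}] r4c1's peers cover all but 3. So r4c1=3.
Step 32. [r3c8∈{5}] r3c8 is down to just 5. So r3c8=5.
Step 33. [r9c2∈{5}] nothing but 5 survives at r9c2 ⇒ r9c2=5.
Step 34. [r8c5∈{3}] r8c5 has the single candidate 3. So r8c5=3.
Step 35. [r8c3∈{9}] nothing but 9 survives at r8c3. So r8c3=9.
Step 36. [r4c9∈{4}] r4c9 has the single candidate 4, so r4c9=4.
Step 37. [r7c3∈{2}] only 2 remains possible at r7c3. So r7c3=2.
Step 38. [r3c5∈{9}] nothing but 9 survives at r3c5, so r3c5=9.
Step 39. [r9c4∈{2}] nothing but 2 survives at r9c4, so r9c4=2.
Step 40. [r6c8∈{8}] r6c8 has the single candidate 8 ⇒ r6c8=8.
Step 41. [r6c6∈{6}] r6c6's peers cover all but 6, so r6c6=6.
Step 42. [r2c6∈{1}] r2c6's peers cover all but 1. So r2c6=1.
Step 43. [r2c4∈{4}] r2c4 is down to just 4 ⇒ r2c4=4.
Step 44. [r6c3∈{5}] only 5 remains possible at r6c3. So r6c3=5.
Step 45. [r6c7∈{7}] r6c7's peers cover all but 7 ⇒ r6c7=7.
Step 46. [r4c7∈{2}] r4c7 has the single candidate 2, so r4c7=2.
Step 47. [r4c8∈{1}] nothing but 1 survives at r4c8. So r4c8=1.
Step 48. [r3c3∈{4}] r3c3 has the single candidate 4. So r3c3=4.
Step 49. [r1c2∈{6}] r1c2's peers cover all but 6. So r1c2=6.

Answer: 9 6 7 5 8 3 1 4 2 / 5 2 3 4 7 1 9 6 8 / 8 1 4 6 9 2 3 5 7 / 3 8 6 9 5 7 2 1 4 / 7 9 1 8 2 4 6 3 5 / 2 4 5 3 1 6 7 8 9 / 6 3 2 7 4 5 8 9 1 / 4 7 9 1 3 8 5 2 6 / 1 5 8 2 6 9 4 7 3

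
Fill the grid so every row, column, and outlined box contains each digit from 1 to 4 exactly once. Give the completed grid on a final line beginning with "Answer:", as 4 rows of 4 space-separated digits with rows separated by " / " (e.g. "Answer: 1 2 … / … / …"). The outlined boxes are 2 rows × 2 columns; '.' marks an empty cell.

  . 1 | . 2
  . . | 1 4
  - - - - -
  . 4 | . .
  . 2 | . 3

Step 1. [r3c1∈{1,3}] row 3 places 3 nowhere but r3c1, so r3c1=3.
Step 2. [r4c3∈{4}] r4c3's peers cover all but 4, so r4c3=4.
Step 3. [r1c1∈{4}] only 4 remains possible at r1c1 ⇒ r1c1=4.
Step 4. [r4c1∈{1}] only 1 remains possible at r4c1. So r4c1=1.
Step 5. [r1c3∈{3}] r1c3 has the single candidate 3 ⇒ r1c3=3.
Step 6. [r3c3∈{2}] r3c3 has the single candidate 2. So r3c3=2.
Step 7. [r3c4∈{1}] nothing but 1 survives at r3c4 ⇒ r3c4=1.
Step 8. [r2c2∈{3}] only 3 remains possible at r2c2 ⇒ r2c2=3.
Step 9. [r2c1∈{2}] only 2 remains possible at r2c1. So r2c1=2.

Answer: 4 1 3 2 / 2 3 1 4 / 3 4 2 1 / 1 2 4 3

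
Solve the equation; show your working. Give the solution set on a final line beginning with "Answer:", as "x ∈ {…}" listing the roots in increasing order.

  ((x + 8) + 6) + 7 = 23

Step 1. [((x + 8) + 6) + 7 = 23] the outer +7 inverts by subtracting 7. So sub: (x + 8) + 6 = 16.
Step 2. [(x + 8) + 6 = 16] the outer +6 inverts by subtracting 6 ⇒ sub: x + 8 = 10.
Step 3. [x + 8 = 10] subtract 8: x sits inside (… + 8) ⇒ sub: x = 2.

Answer: x ∈ {2}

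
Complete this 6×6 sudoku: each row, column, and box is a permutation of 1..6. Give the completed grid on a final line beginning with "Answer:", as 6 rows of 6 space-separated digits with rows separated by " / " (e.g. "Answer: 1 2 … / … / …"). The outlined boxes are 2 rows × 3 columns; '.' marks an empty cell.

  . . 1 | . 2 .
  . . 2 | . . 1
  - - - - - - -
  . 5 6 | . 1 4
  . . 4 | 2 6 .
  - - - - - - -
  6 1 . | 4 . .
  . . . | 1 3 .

Step 1. [r4c2∈{3}] r4c2 has the single candidate 3 ⇒ r4c2=3.
Step 2. [r1c6∈{3,5,6}] 3 has one home in col 6: r1c6. So r1c6=3.
Step 3. [r5c5∈{5}] r5c5's peers cover all but 5, so r5c5=5.
Step 4. [r6c2∈{2,4}] in col 2, 2 fits only at r6c2 ⇒ r6c2=2.
Step 5. [r6c1∈{4,5}] r6c1 is the only open cell in row 6 admitting 4 ⇒ r6c1=4.
Step 6. [r1c2∈{4,6}] across row 1, 4 lands solely at r1c2, so r1c2=4.
Step 7. [r1c1∈{5}] r1c1's peers cover all but 5, so r1c1=5.
Step 8. [r1c4∈{6}] r1c4 has the single candidate 6. So r1c4=6.
Step 9. [r2c2∈{6}] only 6 remains possible at r2c2. So r2c2=6.
Step 10. [r2c4∈{5}] nothing but 5 survives at r2c4. So r2c4=5.
Step 11. [r3c1∈{2}] r3c1 is down to just 2, so r3c1=2.
Step 12. [r6c6∈{6}] only 6 remains possible at r6c6. So r6c6=6.
Step 13. [r2c5∈{4}] r2c5 has the single candidate 4 ⇒ r2c5=4.
Step 14. [r5c6∈{2}] r5c6 is down to just 2 ⇒ r5c6=2.
Step 15. [r3c4∈{3}] nothing but 3 survives at r3c4, so r3c4=3.
Step 16. [r5c3∈{3}] r5c3 has the single candidate 3 ⇒ r5c3=3.
Step 17. [r6c3∈{5}] r6c3 has the single candidate 5. So r6c3=5.
Step 18. [r2c1∈{3}] r2c1 is down to just 3 ⇒ r2c1=3.
Step 19. [r4c1∈{1}] r4c1 is down to just 1 ⇒ r4c1=1.
Step 20. [r4c6∈{5}] nothing but 5 survives at r4c6. So r4c6=5.

Answer: 5 4 1 6 2 3 / 3 6 2 5 4 1 / 2 5 6 3 1 4 / 1 3 4 2 6 5 / 6 1 3 4 5 2 / 4 2 5 1 3 6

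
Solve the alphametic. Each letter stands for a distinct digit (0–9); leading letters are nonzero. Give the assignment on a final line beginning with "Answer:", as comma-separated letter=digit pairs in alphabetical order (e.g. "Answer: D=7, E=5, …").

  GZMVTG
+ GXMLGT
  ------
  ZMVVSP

Step 1. [col 1: G + T ≡ P (mod 10)] column 1 (G + T ≡ P (mod 10), carry-in 0) doesn't pin T yet; pick T=8 and continue ⇒ T=8.
Step 2. [col 1: G + T ≡ P (mod 10)] column 1 (G + T ≡ P (mod 10), carry-in 0) doesn't pin P yet; pick P=1 and continue ⇒ P=1.
Step 3. [col 1: G + T ≡ P (mod 10)] from column 1 (T=8, P=1, carry-in 0, digits 1,8 already taken and all letters distinct): G must equal 3 ⇒ G=3.
Step 4. [col 2: T + G ≡ S (mod 10)] column 2: given T=8, G=3, carry-in 1, and digits 1,3,8 already taken and all letters distinct, T+G≡S (mod 10) forces S=2. So S=2.
Step 5. [col 3: V + L ≡ V (mod 10)] in column 3 we have V+L≡V with carry-in 1; given nothing yet and digits 1,2,3,8 already taken and all letters distinct, that pins L to 9 ⇒ L=9.
Step 6. [col 3: V + L ≡ V (mod 10)] no forcing yet in column 3 (carry-in 1); V=5 is free and consistent — try it. So V=5.
Step 7. [col 4: M + M ≡ V (mod 10)] column 4 reads M+M+carry(1)=V with V=5; with digits 1,2,3,5,8,9 already taken and all letters distinct, the only value for M is 7, so M=7.
Step 8. [col 5: Z + X ≡ M (mod 10)] column 5 (Z + X ≡ M (mod 10), carry-in 1) doesn't pin Z yet; pick Z=6 and continue. So Z=6.
Step 9. [col 5: Z + X ≡ M (mod 10)] from column 5 (Z=6, M=7, carry-in 1, digits 1,2,3,5,6,7,8,9 already taken and all letters distinct): X must equal 0 ⇒ X=0.

Answer: G=3, L=9, M=7, P=1, S=2, T=8, V=5, X=0, Z=6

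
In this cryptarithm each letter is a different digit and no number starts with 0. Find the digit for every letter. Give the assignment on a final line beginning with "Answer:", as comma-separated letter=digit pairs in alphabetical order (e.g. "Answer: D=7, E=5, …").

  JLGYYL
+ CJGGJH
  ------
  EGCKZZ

Step 1. [col 1: L + H ≡ Z (mod 10)] several values work for L in column 1 (L + H ≡ Z (mod 10), carry-in 0); try L=1 ⇒ L=1.
Step 2. [col 1: L + H ≡ Z (mod 10)] no forcing yet in column 1 (carry-in 0); Z=0 is free and consistent — try it ⇒ Z=0.
Step 3. [col 1: L + H ≡ Z (mod 10)] from column 1 (L=1, Z=0, carry-in 0, digits 0,1 already taken and all letters distinct): H must equal 9, so H=9.
Step 4. [col 2: Y + J ≡ Z (mod 10)] Y=5 is one option consistent with column 2 (Y + J ≡ Z (mod 10), carry-in 1) — take it. So Y=5.
Step 5. [col 2: Y + J ≡ Z (mod 10)] column 2: given Y=5, Z=0, carry-in 1, and digits 0,1,5,9 already taken and all letters distinct, Y+J≡Z (mod 10) forces J=4 ⇒ J=4.
Step 6. [col 3: Y + G ≡ K (mod 10)] column 3 (Y + G ≡ K (mod 10), carry-in 1) doesn't pin G yet; pick G=6 and continue, so G=6.
Step 7. [col 3: Y + G ≡ K (mod 10)] column 3: given Y=5, G=6, carry-in 1, and digits 0,1,4,5,6,9 already taken and all letters distinct, Y+G≡K (mod 10) forces K=2, so K=2.
Step 8. [col 4: G + G ≡ C (mod 10)] column 4: given G=6, carry-in 1, and digits 0,1,2,4,5,6,9 already taken and all letters distinct, G+G≡C (mod 10) forces C=3, so C=3.
Step 9. [col 6: J + C ≡ E (mod 10)] from column 6 (J=4, C=3, carry-in 0, digits 0,1,2,3,4,5,6,9 already taken and all letters distinct): E must equal 7. So E=7.

Answer: C=3, E=7, G=6, H=9, J=4, K=2, L=1, Y=5, Z=0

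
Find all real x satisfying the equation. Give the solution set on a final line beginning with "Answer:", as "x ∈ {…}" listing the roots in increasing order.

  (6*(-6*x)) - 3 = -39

Step 1. [(6*(-6*x)) - 3 = -39] add 3: x sits inside (… - 3) ⇒ sub: 6*(-6*x) = -36.
Step 2. [6*(-6*x) = -36] 6 out front; divide by 6. So div: -6*x = -6.
Step 3. [-6*x = -6] leading coefficient -6: divide by -6, so div: x = 1.

Answer: x ∈ {1}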